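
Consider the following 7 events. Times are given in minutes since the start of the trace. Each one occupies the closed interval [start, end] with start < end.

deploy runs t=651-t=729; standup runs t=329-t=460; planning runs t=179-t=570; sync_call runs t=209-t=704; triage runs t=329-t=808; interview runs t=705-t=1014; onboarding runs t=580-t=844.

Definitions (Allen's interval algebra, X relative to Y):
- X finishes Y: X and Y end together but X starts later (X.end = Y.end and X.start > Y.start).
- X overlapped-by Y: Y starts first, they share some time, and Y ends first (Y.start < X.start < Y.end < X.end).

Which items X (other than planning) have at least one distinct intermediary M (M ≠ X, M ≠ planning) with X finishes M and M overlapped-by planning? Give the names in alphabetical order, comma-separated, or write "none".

Target planning = [t=179, t=570].
Intermediaries M with M overlapped-by planning: sync_call, triage.
Via sync_call — items with X finishes sync_call: none.
Via triage — items with X finishes triage: none.
Union: none.

none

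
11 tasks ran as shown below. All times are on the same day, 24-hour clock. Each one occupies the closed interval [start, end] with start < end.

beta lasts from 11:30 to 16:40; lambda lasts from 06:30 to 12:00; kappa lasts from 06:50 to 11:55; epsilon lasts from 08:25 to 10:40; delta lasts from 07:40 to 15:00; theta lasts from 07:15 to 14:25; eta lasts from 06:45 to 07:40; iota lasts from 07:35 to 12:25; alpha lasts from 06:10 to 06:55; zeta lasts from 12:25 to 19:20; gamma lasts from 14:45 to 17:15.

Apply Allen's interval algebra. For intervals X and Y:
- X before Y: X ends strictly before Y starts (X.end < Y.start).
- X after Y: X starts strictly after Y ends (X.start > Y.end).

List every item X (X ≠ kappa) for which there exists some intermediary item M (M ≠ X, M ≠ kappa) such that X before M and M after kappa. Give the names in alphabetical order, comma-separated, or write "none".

alpha, epsilon, eta, iota, lambda, theta

Target kappa = [06:50, 11:55].
Intermediaries M with M after kappa: gamma, zeta.
Via gamma — items with X before gamma: alpha, epsilon, eta, iota, lambda, theta.
Via zeta — items with X before zeta: alpha, epsilon, eta, lambda.
Union: alpha, epsilon, eta, iota, lambda, theta.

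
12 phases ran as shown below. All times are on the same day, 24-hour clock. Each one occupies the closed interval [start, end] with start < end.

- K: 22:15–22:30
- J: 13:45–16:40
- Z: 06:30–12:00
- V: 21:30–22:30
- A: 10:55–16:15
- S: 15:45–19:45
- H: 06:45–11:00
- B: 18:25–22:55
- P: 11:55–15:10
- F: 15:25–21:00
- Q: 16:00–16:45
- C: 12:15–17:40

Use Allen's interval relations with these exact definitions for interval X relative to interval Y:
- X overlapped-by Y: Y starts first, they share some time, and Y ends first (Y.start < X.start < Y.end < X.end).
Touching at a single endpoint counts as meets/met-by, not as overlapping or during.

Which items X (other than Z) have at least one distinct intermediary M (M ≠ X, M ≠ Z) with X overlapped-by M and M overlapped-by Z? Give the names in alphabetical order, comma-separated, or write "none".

Target Z = [06:30, 12:00].
Intermediaries M with M overlapped-by Z: A, P.
Via A — items with X overlapped-by A: C, F, J, Q, S.
Via P — items with X overlapped-by P: C, J.
Union: C, F, J, Q, S.

C, F, J, Q, S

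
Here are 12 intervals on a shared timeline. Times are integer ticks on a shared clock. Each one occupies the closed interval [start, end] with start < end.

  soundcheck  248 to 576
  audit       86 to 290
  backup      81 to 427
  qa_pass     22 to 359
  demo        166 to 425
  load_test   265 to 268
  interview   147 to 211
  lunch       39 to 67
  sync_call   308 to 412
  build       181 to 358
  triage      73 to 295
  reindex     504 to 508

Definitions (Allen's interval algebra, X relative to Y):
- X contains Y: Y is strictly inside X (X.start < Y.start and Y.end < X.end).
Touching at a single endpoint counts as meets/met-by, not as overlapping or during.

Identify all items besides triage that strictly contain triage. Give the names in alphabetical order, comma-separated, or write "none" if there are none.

qa_pass

Target triage = [73, 295].
audit [86, 290] → during → no.
backup [81, 427] → overlapped-by → no.
build [181, 358] → overlapped-by → no.
demo [166, 425] → overlapped-by → no.
interview [147, 211] → during → no.
load_test [265, 268] → during → no.
lunch [39, 67] → before → no.
qa_pass [22, 359] → contains → yes.
reindex [504, 508] → after → no.
soundcheck [248, 576] → overlapped-by → no.
sync_call [308, 412] → after → no.
Result: qa_pass.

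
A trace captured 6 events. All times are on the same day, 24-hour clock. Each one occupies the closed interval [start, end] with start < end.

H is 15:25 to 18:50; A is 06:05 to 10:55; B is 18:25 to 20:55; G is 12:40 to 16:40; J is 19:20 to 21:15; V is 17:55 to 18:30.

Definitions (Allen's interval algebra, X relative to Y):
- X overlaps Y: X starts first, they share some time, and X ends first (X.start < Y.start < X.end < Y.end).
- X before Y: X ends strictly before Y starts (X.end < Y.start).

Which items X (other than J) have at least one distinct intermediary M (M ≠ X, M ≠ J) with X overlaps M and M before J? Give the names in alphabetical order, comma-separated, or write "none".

Target J = [19:20, 21:15].
Intermediaries M with M before J: A, G, H, V.
Via A — items with X overlaps A: none.
Via G — items with X overlaps G: none.
Via H — items with X overlaps H: G.
Via V — items with X overlaps V: none.
Union: G.

G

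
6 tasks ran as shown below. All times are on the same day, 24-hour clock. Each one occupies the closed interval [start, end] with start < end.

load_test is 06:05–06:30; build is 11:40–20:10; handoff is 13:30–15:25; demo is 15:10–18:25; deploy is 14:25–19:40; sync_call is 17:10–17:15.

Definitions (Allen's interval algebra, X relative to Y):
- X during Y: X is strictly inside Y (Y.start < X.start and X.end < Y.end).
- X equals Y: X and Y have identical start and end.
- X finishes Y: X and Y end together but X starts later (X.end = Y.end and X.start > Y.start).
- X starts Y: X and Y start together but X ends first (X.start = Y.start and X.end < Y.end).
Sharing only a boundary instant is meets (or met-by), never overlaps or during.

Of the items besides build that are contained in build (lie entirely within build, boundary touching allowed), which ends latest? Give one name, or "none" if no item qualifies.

Target build = [11:40, 20:10].
demo [15:10, 18:25] → during → candidate.
deploy [14:25, 19:40] → during → candidate.
handoff [13:30, 15:25] → during → candidate.
load_test [06:05, 06:30] → before → excluded.
sync_call [17:10, 17:15] → during → candidate.
Among candidates, latest end is 19:40 → deploy.

deploy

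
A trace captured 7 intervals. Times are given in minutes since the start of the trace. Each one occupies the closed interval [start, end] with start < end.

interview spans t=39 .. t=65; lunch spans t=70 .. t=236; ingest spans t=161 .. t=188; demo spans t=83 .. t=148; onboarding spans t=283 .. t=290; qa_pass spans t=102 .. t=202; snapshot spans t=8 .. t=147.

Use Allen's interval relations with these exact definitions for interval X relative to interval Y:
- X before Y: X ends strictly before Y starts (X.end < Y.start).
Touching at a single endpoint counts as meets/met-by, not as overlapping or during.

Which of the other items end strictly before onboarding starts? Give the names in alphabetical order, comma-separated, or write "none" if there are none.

demo, ingest, interview, lunch, qa_pass, snapshot

Target onboarding = [t=283, t=290].
demo [t=83, t=148] → before → yes.
ingest [t=161, t=188] → before → yes.
interview [t=39, t=65] → before → yes.
lunch [t=70, t=236] → before → yes.
qa_pass [t=102, t=202] → before → yes.
snapshot [t=8, t=147] → before → yes.
Result: demo, ingest, interview, lunch, qa_pass, snapshot.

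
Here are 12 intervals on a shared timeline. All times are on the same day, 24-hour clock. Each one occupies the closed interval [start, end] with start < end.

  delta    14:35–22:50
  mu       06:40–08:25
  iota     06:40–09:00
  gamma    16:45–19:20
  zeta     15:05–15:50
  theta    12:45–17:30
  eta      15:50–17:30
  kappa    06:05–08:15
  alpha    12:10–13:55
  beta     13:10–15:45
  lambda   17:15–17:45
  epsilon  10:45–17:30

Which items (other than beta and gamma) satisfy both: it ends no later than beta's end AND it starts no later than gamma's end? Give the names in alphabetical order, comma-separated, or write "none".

alpha, iota, kappa, mu

Conditions: its end is no later than beta's end (X.end <= 15:45) AND its start is no later than gamma's end (X.start <= 19:20).
alpha: end 13:55 <= 15:45? ✓; start 12:10 <= 19:20? ✓ → yes.
delta: end 22:50 <= 15:45? ✗; start 14:35 <= 19:20? ✓ → no.
epsilon: end 17:30 <= 15:45? ✗; start 10:45 <= 19:20? ✓ → no.
eta: end 17:30 <= 15:45? ✗; start 15:50 <= 19:20? ✓ → no.
iota: end 09:00 <= 15:45? ✓; start 06:40 <= 19:20? ✓ → yes.
kappa: end 08:15 <= 15:45? ✓; start 06:05 <= 19:20? ✓ → yes.
lambda: end 17:45 <= 15:45? ✗; start 17:15 <= 19:20? ✓ → no.
mu: end 08:25 <= 15:45? ✓; start 06:40 <= 19:20? ✓ → yes.
theta: end 17:30 <= 15:45? ✗; start 12:45 <= 19:20? ✓ → no.
zeta: end 15:50 <= 15:45? ✗; start 15:05 <= 19:20? ✓ → no.
Result: alpha, iota, kappa, mu.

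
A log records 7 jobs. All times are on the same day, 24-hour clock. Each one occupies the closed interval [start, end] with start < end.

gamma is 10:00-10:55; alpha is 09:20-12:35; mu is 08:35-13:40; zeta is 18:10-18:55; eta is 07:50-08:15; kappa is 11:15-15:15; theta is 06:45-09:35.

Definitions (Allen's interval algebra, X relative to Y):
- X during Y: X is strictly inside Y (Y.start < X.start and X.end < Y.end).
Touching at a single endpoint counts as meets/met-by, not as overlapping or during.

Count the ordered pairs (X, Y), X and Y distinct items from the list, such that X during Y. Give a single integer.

Checking all 42 ordered pairs for relation 'during'; matching pairs in alphabetical order:
(alpha, mu): alpha during mu ✓
(eta, theta): eta during theta ✓
(gamma, alpha): gamma during alpha ✓
(gamma, mu): gamma during mu ✓
Count: 4.

4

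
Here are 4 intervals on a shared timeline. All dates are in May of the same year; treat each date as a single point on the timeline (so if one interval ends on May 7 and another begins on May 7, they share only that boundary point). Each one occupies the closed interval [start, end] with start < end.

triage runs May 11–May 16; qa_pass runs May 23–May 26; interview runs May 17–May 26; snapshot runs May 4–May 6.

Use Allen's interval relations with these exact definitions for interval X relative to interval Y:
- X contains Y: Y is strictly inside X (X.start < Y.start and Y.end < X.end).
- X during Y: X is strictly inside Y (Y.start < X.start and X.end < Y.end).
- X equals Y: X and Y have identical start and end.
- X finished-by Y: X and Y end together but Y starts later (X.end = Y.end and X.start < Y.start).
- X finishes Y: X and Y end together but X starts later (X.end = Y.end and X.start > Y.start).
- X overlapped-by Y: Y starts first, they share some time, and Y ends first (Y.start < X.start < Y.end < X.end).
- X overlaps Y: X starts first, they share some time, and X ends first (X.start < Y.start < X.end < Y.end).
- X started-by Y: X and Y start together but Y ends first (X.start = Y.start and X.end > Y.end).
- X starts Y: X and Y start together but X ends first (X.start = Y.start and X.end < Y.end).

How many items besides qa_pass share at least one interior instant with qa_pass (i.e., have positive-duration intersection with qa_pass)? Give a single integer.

1

Target qa_pass = [May 23, May 26].
interview [May 17, May 26] → finished-by → counts.
snapshot [May 4, May 6] → before → no.
triage [May 11, May 16] → before → no.
Total: 1.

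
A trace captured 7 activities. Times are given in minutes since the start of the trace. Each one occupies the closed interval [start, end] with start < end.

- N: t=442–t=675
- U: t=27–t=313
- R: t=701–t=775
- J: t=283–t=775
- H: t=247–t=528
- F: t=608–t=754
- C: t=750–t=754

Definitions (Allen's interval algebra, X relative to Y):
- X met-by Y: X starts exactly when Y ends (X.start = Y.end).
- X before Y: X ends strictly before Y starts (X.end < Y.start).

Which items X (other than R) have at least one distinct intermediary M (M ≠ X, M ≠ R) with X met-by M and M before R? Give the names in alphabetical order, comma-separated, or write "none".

Target R = [t=701, t=775].
Intermediaries M with M before R: H, N, U.
Via H — items with X met-by H: none.
Via N — items with X met-by N: none.
Via U — items with X met-by U: none.
Union: none.

none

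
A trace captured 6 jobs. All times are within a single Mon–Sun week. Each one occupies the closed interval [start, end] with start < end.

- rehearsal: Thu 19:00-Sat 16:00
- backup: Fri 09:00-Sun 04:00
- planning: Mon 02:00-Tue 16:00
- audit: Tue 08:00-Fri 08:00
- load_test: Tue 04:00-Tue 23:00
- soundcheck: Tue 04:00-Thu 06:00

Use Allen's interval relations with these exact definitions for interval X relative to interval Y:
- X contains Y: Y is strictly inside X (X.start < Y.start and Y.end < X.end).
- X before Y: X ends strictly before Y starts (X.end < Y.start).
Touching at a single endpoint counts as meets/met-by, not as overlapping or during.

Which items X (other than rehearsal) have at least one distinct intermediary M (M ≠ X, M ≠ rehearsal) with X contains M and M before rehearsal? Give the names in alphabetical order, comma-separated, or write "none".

none

Target rehearsal = [Thu 19:00, Sat 16:00].
Intermediaries M with M before rehearsal: load_test, planning, soundcheck.
Via load_test — items with X contains load_test: none.
Via planning — items with X contains planning: none.
Via soundcheck — items with X contains soundcheck: none.
Union: none.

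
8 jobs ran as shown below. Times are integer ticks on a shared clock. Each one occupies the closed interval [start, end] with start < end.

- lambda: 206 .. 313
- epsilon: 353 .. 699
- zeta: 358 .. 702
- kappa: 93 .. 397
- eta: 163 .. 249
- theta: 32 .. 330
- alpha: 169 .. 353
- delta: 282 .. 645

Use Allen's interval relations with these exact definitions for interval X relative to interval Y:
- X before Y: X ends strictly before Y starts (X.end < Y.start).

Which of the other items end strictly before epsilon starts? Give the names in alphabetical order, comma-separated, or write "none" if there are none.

Target epsilon = [353, 699].
alpha [169, 353] → meets → no.
delta [282, 645] → overlaps → no.
eta [163, 249] → before → yes.
kappa [93, 397] → overlaps → no.
lambda [206, 313] → before → yes.
theta [32, 330] → before → yes.
zeta [358, 702] → overlapped-by → no.
Result: eta, lambda, theta.

eta, lambda, theta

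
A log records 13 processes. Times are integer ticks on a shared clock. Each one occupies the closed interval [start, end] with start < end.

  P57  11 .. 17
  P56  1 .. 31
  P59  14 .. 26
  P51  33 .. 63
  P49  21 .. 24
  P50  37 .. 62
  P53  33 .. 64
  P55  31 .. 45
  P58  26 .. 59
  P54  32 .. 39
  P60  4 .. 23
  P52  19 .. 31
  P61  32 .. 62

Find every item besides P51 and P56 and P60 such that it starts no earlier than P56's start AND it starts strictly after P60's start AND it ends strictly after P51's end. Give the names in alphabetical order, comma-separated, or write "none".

P53

Conditions: its start is no earlier than P56's start (X.start >= 1) AND its start is strictly after P60's start (X.start > 4) AND its end is strictly after P51's end (X.end > 63).
P49: start 21 >= 1? ✓; start 21 > 4? ✓; end 24 > 63? ✗ → no.
P50: start 37 >= 1? ✓; start 37 > 4? ✓; end 62 > 63? ✗ → no.
P52: start 19 >= 1? ✓; start 19 > 4? ✓; end 31 > 63? ✗ → no.
P53: start 33 >= 1? ✓; start 33 > 4? ✓; end 64 > 63? ✓ → yes.
P54: start 32 >= 1? ✓; start 32 > 4? ✓; end 39 > 63? ✗ → no.
P55: start 31 >= 1? ✓; start 31 > 4? ✓; end 45 > 63? ✗ → no.
P57: start 11 >= 1? ✓; start 11 > 4? ✓; end 17 > 63? ✗ → no.
P58: start 26 >= 1? ✓; start 26 > 4? ✓; end 59 > 63? ✗ → no.
P59: start 14 >= 1? ✓; start 14 > 4? ✓; end 26 > 63? ✗ → no.
P61: start 32 >= 1? ✓; start 32 > 4? ✓; end 62 > 63? ✗ → no.
Result: P53.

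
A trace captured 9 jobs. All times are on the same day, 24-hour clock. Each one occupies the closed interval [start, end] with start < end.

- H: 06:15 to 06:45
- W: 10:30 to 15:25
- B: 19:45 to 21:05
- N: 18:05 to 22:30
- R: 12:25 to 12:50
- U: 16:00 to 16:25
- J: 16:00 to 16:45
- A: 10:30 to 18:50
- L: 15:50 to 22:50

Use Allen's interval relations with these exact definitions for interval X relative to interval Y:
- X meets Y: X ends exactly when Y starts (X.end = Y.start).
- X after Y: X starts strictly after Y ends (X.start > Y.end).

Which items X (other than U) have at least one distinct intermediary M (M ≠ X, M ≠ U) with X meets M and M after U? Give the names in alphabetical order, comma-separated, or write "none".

Target U = [16:00, 16:25].
Intermediaries M with M after U: B, N.
Via B — items with X meets B: none.
Via N — items with X meets N: none.
Union: none.

none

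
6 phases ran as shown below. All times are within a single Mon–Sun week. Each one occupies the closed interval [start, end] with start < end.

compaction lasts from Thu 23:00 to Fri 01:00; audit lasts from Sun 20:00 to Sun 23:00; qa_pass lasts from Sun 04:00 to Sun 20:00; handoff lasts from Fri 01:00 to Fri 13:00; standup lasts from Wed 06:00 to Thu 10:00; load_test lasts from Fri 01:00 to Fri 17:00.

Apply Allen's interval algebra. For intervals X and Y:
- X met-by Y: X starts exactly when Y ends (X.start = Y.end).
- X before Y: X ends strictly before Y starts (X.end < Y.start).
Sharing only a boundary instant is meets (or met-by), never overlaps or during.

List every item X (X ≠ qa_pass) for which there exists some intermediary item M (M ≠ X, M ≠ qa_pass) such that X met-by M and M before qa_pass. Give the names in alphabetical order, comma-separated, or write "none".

handoff, load_test

Target qa_pass = [Sun 04:00, Sun 20:00].
Intermediaries M with M before qa_pass: compaction, handoff, load_test, standup.
Via compaction — items with X met-by compaction: handoff, load_test.
Via handoff — items with X met-by handoff: none.
Via load_test — items with X met-by load_test: none.
Via standup — items with X met-by standup: none.
Union: handoff, load_test.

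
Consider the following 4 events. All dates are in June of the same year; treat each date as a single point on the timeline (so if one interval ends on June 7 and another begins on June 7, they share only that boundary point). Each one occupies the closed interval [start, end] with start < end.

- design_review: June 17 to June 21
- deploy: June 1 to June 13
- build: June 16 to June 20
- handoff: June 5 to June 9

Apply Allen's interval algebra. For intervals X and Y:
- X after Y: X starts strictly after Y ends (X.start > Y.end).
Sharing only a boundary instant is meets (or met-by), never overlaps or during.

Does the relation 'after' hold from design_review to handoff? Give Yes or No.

Yes

design_review = [June 17, June 21], handoff = [June 5, June 9].
Actual relation of design_review to handoff: after.
Asked whether 'after' holds → Yes.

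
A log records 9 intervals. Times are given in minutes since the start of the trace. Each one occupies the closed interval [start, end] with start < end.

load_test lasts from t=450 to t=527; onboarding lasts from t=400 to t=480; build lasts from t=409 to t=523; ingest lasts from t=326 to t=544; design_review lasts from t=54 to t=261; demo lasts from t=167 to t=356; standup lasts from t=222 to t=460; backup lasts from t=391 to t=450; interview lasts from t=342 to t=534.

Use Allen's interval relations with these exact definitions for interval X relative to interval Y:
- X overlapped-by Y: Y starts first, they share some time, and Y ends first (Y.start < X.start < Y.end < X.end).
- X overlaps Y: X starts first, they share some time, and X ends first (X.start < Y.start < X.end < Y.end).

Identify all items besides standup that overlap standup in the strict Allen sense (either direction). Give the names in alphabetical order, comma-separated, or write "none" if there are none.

Target standup = [t=222, t=460].
backup [t=391, t=450] → during → no.
build [t=409, t=523] → overlapped-by → yes.
demo [t=167, t=356] → overlaps → yes.
design_review [t=54, t=261] → overlaps → yes.
ingest [t=326, t=544] → overlapped-by → yes.
interview [t=342, t=534] → overlapped-by → yes.
load_test [t=450, t=527] → overlapped-by → yes.
onboarding [t=400, t=480] → overlapped-by → yes.
Result: build, demo, design_review, ingest, interview, load_test, onboarding.

build, demo, design_review, ingest, interview, load_test, onboarding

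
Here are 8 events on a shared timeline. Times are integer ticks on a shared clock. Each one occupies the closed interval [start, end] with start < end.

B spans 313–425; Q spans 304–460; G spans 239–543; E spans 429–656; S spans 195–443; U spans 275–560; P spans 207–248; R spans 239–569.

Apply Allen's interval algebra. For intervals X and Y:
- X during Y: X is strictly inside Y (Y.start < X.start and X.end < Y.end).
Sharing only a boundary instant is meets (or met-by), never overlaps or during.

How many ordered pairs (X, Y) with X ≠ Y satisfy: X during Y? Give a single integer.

Checking all 56 ordered pairs for relation 'during'; matching pairs in alphabetical order:
(B, G): B during G ✓
(B, Q): B during Q ✓
(B, R): B during R ✓
(B, S): B during S ✓
(B, U): B during U ✓
(P, S): P during S ✓
(Q, G): Q during G ✓
(Q, R): Q during R ✓
(Q, U): Q during U ✓
(U, R): U during R ✓
Count: 10.

10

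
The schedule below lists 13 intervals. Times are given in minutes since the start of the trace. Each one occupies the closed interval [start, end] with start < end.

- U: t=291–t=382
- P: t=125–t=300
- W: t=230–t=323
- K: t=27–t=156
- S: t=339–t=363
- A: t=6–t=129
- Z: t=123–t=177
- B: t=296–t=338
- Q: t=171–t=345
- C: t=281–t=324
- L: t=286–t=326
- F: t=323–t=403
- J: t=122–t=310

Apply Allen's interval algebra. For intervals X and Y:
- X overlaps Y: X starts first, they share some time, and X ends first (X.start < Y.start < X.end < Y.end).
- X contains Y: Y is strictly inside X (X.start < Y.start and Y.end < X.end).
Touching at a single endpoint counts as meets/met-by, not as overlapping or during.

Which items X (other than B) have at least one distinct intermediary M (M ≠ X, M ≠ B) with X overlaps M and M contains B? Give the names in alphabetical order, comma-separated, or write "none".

Target B = [t=296, t=338].
Intermediaries M with M contains B: Q, U.
Via Q — items with X overlaps Q: J, P, Z.
Via U — items with X overlaps U: C, J, L, P, Q, W.
Union: C, J, L, P, Q, W, Z.

C, J, L, P, Q, W, Z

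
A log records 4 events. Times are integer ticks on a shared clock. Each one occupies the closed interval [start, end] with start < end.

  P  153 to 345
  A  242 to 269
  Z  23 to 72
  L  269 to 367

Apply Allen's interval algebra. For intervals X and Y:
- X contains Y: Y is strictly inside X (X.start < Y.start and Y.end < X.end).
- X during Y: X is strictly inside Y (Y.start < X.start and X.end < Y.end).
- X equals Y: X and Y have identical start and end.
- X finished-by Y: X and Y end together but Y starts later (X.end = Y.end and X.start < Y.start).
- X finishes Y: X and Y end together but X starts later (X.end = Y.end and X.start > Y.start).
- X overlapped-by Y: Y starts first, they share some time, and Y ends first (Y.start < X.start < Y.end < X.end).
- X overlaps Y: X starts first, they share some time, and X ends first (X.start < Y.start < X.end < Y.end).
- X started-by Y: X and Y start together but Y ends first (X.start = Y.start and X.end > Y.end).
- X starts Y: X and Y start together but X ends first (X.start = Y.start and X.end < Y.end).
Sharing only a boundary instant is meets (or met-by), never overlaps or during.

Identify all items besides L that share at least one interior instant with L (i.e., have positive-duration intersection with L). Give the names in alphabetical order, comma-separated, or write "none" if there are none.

P

Target L = [269, 367].
A [242, 269] → meets → no.
P [153, 345] → overlaps → yes.
Z [23, 72] → before → no.
Result: P.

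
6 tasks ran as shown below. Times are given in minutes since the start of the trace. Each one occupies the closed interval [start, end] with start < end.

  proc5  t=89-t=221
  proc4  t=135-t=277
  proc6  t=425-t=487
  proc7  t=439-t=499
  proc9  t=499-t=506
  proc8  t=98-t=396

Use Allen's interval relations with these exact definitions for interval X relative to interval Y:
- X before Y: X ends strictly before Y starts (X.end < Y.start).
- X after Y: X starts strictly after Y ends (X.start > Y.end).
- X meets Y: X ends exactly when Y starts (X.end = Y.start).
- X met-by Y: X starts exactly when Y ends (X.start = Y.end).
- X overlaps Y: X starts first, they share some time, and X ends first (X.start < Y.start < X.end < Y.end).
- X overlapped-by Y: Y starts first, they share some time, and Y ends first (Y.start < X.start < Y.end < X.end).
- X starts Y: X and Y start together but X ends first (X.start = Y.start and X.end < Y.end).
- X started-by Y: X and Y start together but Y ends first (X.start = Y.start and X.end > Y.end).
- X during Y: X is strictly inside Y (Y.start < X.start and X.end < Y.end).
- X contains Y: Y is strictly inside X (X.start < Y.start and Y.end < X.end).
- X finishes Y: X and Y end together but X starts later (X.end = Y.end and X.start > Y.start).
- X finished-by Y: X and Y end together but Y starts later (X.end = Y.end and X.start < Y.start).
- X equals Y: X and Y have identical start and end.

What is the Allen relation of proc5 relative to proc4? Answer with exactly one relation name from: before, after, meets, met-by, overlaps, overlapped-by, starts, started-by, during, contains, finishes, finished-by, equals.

proc5 = [t=89, t=221]; proc4 = [t=135, t=277].
Compare endpoints: proc5.start < proc4.start, proc5.start < proc4.end, proc5.end > proc4.start, proc5.end < proc4.end.
That pattern is 'overlaps'.

overlaps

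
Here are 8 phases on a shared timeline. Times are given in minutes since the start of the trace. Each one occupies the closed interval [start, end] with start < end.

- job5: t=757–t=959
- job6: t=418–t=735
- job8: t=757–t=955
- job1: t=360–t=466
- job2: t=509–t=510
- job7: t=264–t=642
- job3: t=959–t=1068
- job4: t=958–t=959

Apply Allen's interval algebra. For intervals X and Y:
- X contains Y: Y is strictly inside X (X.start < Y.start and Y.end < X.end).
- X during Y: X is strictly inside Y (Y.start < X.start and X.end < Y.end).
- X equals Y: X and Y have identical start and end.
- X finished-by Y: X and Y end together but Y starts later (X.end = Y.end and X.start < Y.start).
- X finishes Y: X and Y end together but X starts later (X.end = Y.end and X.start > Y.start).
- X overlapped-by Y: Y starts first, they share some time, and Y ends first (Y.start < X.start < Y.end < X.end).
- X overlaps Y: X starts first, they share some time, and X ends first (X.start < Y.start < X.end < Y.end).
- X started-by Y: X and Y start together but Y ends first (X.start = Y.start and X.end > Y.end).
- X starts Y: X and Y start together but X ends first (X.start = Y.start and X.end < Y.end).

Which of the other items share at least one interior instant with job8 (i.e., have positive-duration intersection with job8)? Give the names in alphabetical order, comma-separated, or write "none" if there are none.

job5

Target job8 = [t=757, t=955].
job1 [t=360, t=466] → before → no.
job2 [t=509, t=510] → before → no.
job3 [t=959, t=1068] → after → no.
job4 [t=958, t=959] → after → no.
job5 [t=757, t=959] → started-by → yes.
job6 [t=418, t=735] → before → no.
job7 [t=264, t=642] → before → no.
Result: job5.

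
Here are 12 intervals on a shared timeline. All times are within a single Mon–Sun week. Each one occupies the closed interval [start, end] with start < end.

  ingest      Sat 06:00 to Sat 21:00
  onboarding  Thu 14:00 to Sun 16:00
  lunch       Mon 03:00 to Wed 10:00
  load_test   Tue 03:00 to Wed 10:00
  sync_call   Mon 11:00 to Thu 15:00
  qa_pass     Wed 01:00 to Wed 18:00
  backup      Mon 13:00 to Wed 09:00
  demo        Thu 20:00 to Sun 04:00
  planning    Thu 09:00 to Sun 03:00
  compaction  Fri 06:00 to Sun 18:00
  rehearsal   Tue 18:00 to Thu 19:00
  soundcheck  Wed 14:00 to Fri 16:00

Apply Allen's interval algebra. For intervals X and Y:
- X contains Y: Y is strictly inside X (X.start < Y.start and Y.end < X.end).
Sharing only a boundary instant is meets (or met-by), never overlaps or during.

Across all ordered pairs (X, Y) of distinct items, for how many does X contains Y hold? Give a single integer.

Checking all 132 ordered pairs for relation 'contains'; matching pairs in alphabetical order:
(compaction, ingest): compaction contains ingest ✓
(demo, ingest): demo contains ingest ✓
(lunch, backup): lunch contains backup ✓
(onboarding, demo): onboarding contains demo ✓
(onboarding, ingest): onboarding contains ingest ✓
(planning, ingest): planning contains ingest ✓
(rehearsal, qa_pass): rehearsal contains qa_pass ✓
(sync_call, backup): sync_call contains backup ✓
(sync_call, load_test): sync_call contains load_test ✓
(sync_call, qa_pass): sync_call contains qa_pass ✓
Count: 10.

10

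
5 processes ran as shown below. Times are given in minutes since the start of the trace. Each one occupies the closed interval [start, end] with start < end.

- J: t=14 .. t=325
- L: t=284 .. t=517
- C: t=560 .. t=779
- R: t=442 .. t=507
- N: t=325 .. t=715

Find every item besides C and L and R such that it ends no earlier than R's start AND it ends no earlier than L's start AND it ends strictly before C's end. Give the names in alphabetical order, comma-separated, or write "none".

Conditions: its end is no earlier than R's start (X.end >= t=442) AND its end is no earlier than L's start (X.end >= t=284) AND its end is strictly before C's end (X.end < t=779).
J: end t=325 >= t=442? ✗; end t=325 >= t=284? ✓; end t=325 < t=779? ✓ → no.
N: end t=715 >= t=442? ✓; end t=715 >= t=284? ✓; end t=715 < t=779? ✓ → yes.
Result: N.

N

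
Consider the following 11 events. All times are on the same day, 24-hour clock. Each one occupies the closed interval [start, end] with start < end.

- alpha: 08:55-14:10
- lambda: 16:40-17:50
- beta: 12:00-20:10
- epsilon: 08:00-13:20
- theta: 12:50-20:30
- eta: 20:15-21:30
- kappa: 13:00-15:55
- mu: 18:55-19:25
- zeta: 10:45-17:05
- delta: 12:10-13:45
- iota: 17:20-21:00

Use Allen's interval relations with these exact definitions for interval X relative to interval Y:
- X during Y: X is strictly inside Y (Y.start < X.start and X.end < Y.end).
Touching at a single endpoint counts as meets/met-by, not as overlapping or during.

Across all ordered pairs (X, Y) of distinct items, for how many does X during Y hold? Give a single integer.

Checking all 110 ordered pairs for relation 'during'; matching pairs in alphabetical order:
(delta, alpha): delta during alpha ✓
(delta, beta): delta during beta ✓
(delta, zeta): delta during zeta ✓
(kappa, beta): kappa during beta ✓
(kappa, theta): kappa during theta ✓
(kappa, zeta): kappa during zeta ✓
(lambda, beta): lambda during beta ✓
(lambda, theta): lambda during theta ✓
(mu, beta): mu during beta ✓
(mu, iota): mu during iota ✓
(mu, theta): mu during theta ✓
Count: 11.

11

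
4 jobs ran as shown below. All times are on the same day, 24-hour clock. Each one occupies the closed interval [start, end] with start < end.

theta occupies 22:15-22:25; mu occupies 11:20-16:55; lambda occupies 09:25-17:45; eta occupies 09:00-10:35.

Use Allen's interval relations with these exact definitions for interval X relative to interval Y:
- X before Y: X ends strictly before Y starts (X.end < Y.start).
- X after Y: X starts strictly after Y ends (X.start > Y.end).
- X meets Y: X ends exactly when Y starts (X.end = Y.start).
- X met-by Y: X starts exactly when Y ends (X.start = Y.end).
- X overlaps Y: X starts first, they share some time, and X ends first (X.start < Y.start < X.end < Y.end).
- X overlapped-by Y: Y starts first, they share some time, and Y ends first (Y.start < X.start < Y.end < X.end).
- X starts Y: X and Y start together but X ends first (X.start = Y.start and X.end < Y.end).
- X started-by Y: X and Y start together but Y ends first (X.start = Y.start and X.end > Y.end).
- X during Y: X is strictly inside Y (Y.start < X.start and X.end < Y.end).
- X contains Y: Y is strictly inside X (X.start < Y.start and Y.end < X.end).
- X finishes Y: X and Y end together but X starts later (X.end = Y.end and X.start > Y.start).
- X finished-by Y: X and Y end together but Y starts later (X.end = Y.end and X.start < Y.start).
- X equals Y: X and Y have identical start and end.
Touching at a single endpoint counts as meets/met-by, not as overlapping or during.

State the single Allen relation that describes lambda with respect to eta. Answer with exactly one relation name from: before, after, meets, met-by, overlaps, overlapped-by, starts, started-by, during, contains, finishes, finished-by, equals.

lambda = [09:25, 17:45]; eta = [09:00, 10:35].
Compare endpoints: lambda.start > eta.start, lambda.start < eta.end, lambda.end > eta.start, lambda.end > eta.end.
That pattern is 'overlapped-by'.

overlapped-by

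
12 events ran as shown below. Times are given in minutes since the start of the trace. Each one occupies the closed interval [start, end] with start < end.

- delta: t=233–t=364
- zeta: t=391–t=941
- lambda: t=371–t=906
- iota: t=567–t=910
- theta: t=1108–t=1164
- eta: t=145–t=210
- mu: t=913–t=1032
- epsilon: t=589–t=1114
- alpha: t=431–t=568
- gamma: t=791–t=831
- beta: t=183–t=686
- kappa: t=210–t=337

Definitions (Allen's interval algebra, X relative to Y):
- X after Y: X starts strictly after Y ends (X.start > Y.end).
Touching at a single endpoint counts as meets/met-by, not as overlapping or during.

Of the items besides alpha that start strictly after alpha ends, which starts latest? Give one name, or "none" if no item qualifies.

theta

Target alpha = [t=431, t=568].
beta [t=183, t=686] → contains → excluded.
delta [t=233, t=364] → before → excluded.
epsilon [t=589, t=1114] → after → candidate.
eta [t=145, t=210] → before → excluded.
gamma [t=791, t=831] → after → candidate.
iota [t=567, t=910] → overlapped-by → excluded.
kappa [t=210, t=337] → before → excluded.
lambda [t=371, t=906] → contains → excluded.
mu [t=913, t=1032] → after → candidate.
theta [t=1108, t=1164] → after → candidate.
zeta [t=391, t=941] → contains → excluded.
Among candidates, latest start is t=1108 → theta.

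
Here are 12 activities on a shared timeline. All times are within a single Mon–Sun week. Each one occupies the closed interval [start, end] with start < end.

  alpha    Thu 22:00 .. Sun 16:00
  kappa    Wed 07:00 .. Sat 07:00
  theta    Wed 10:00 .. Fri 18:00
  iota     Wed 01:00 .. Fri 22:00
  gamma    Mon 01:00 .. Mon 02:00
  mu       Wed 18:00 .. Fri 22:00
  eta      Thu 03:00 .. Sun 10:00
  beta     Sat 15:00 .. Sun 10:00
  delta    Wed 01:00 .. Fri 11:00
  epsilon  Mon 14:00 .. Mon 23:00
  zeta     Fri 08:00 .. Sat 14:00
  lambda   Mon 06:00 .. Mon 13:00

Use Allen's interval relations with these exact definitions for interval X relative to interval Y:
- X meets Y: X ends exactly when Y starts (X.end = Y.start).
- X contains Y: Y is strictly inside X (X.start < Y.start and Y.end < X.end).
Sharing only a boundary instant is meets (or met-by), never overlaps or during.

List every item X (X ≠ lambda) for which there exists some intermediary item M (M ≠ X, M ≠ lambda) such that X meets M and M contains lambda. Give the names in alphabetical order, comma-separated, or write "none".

Target lambda = [Mon 06:00, Mon 13:00].
Intermediaries M with M contains lambda: none.
Union: none.

none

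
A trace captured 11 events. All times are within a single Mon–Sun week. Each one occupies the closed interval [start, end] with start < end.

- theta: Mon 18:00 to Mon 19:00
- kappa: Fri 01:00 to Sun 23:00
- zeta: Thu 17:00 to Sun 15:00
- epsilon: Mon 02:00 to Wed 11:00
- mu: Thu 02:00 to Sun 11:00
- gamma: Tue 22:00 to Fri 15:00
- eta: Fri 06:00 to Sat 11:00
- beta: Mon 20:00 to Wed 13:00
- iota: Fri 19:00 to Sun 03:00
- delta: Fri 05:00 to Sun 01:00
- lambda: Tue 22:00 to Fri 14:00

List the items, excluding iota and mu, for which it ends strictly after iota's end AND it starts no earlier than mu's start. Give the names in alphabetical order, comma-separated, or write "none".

Conditions: its end is strictly after iota's end (X.end > Sun 03:00) AND its start is no earlier than mu's start (X.start >= Thu 02:00).
beta: end Wed 13:00 > Sun 03:00? ✗; start Mon 20:00 >= Thu 02:00? ✗ → no.
delta: end Sun 01:00 > Sun 03:00? ✗; start Fri 05:00 >= Thu 02:00? ✓ → no.
epsilon: end Wed 11:00 > Sun 03:00? ✗; start Mon 02:00 >= Thu 02:00? ✗ → no.
eta: end Sat 11:00 > Sun 03:00? ✗; start Fri 06:00 >= Thu 02:00? ✓ → no.
gamma: end Fri 15:00 > Sun 03:00? ✗; start Tue 22:00 >= Thu 02:00? ✗ → no.
kappa: end Sun 23:00 > Sun 03:00? ✓; start Fri 01:00 >= Thu 02:00? ✓ → yes.
lambda: end Fri 14:00 > Sun 03:00? ✗; start Tue 22:00 >= Thu 02:00? ✗ → no.
theta: end Mon 19:00 > Sun 03:00? ✗; start Mon 18:00 >= Thu 02:00? ✗ → no.
zeta: end Sun 15:00 > Sun 03:00? ✓; start Thu 17:00 >= Thu 02:00? ✓ → yes.
Result: kappa, zeta.

kappa, zeta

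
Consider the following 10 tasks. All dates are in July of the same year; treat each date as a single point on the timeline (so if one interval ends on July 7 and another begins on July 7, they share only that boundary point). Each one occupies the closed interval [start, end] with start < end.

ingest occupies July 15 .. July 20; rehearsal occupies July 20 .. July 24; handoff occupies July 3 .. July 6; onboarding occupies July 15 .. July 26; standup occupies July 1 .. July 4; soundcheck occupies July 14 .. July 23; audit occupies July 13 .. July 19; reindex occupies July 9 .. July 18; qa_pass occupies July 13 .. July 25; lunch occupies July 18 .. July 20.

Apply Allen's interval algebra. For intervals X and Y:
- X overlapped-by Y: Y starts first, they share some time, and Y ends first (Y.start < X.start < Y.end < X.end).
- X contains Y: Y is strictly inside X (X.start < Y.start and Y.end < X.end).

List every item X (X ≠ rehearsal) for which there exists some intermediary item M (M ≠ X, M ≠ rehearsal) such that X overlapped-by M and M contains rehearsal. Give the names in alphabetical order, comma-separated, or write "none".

onboarding

Target rehearsal = [July 20, July 24].
Intermediaries M with M contains rehearsal: onboarding, qa_pass.
Via onboarding — items with X overlapped-by onboarding: none.
Via qa_pass — items with X overlapped-by qa_pass: onboarding.
Union: onboarding.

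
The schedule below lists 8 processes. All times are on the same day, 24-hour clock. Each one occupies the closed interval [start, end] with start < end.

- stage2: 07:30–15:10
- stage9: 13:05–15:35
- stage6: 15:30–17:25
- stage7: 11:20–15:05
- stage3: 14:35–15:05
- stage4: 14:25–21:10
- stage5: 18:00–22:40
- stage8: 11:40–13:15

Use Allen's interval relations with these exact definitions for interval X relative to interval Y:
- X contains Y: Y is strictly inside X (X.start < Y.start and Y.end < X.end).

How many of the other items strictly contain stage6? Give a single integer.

Target stage6 = [15:30, 17:25].
stage2 [07:30, 15:10] → before → no.
stage3 [14:35, 15:05] → before → no.
stage4 [14:25, 21:10] → contains → counts.
stage5 [18:00, 22:40] → after → no.
stage7 [11:20, 15:05] → before → no.
stage8 [11:40, 13:15] → before → no.
stage9 [13:05, 15:35] → overlaps → no.
Total: 1.

1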